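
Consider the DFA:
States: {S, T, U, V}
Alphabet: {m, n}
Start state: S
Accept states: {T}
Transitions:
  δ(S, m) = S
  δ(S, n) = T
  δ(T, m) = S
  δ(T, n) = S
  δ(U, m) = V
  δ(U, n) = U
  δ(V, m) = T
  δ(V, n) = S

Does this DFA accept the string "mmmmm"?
Processing string "mmmmm":
  S --m--> S
  S --m--> S
  S --m--> S
  S --m--> S
  S --m--> S
Final state: S
Accept states: {T}
No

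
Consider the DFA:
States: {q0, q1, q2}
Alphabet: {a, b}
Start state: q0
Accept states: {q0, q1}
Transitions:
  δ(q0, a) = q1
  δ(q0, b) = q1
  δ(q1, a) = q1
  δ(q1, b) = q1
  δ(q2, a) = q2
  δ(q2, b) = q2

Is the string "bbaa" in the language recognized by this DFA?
Processing string "bbaa":
  q0 --b--> q1
  q1 --b--> q1
  q1 --a--> q1
  q1 --a--> q1
Final state: q1
Accept states: {q0, q1}
Yes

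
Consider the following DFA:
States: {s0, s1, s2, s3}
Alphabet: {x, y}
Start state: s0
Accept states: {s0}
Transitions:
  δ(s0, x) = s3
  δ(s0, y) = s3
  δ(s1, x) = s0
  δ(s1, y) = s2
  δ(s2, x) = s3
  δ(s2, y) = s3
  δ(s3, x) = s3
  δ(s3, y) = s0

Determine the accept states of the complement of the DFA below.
Complement accept states = All states \ Original accept states
= {s0, s1, s2, s3} \ {s0}
{s1, s2, s3}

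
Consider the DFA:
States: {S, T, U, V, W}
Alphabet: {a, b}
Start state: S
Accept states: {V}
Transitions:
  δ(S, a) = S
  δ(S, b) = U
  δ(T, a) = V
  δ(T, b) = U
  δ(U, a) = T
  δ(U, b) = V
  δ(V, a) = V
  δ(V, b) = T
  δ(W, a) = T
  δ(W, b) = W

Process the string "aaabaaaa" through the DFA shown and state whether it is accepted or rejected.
Processing string "aaabaaaa":
  S --a--> S
  S --a--> S
  S --a--> S
  S --b--> U
  U --a--> T
  T --a--> V
  V --a--> V
  V --a--> V
Final state: V
Accept states: {V}
Yes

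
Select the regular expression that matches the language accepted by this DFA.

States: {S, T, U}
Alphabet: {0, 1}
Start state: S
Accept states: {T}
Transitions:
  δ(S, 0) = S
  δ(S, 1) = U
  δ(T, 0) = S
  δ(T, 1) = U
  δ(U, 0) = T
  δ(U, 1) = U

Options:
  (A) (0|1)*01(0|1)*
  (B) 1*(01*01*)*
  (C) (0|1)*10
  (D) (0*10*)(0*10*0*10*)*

Check each option against the DFA on short strings; one disagreement eliminates an option:
  (A) (0|1)*01(0|1)*: on '01' the DFA goes S → S → U and rejects (U ∉ Accept), but the regex matches it → eliminate
  (B) 1*(01*01*)*: on ε the DFA stays in S and rejects (S ∉ Accept), but the regex matches it → eliminate
  (C) (0|1)*10: agrees with the DFA on every string of length ≤ 6
  (D) (0*10*)(0*10*0*10*)*: on '1' the DFA goes S → U and rejects (U ∉ Accept), but the regex matches it → eliminate
Only (C) is consistent with the DFA.
(C) (0|1)*10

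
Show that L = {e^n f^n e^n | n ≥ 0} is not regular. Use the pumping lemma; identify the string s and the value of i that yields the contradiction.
Assume L is regular with pumping length p. Idea: pumping the first e-block unbalances it against the other two.
Choose s = e^p f^p e^p ∈ L (|s| = 3p ≥ p). By the pumping lemma, s = xyz with |xy| ≤ p, |y| > 0, so y = e^k with k ≥ 1, inside the first e-block. Then xy²z = e^(p+k) f^p e^p. The first block has length p+k ≠ p, so the three block lengths are no longer equal and xy²z ∉ L.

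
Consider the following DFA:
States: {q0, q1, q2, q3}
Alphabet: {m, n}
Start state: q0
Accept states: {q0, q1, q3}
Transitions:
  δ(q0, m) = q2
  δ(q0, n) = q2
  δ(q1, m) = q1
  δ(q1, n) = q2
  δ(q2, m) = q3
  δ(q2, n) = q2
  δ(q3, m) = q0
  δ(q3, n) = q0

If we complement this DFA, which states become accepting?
Complement accept states = All states \ Original accept states
= {q0, q1, q2, q3} \ {q0, q1, q3}
{q2}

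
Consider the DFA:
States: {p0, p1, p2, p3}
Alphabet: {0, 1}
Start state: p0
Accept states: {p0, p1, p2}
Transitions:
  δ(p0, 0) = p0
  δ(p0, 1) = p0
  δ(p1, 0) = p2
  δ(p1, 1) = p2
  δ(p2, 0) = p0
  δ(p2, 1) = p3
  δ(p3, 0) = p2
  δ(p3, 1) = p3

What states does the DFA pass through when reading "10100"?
read '1': p0 → p0
  read '0': p0 → p0
  read '1': p0 → p0
  read '0': p0 → p0
  read '0': p0 → p0
p0 -> p0 -> p0 -> p0 -> p0 -> p0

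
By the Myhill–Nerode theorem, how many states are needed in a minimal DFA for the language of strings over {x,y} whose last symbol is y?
By Myhill–Nerode, count the distinguishable equivalence classes: 2^1 = 2 classes — the DFA must remember the last 1 symbol read; every pair of distinct length-1 suffixes is distinguishable by some continuation.
2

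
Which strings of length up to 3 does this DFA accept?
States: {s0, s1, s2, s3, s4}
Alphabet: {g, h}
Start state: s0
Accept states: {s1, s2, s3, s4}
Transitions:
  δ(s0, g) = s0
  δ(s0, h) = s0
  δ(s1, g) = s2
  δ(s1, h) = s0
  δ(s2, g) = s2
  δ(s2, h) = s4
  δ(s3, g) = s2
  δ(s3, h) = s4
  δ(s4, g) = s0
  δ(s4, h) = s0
None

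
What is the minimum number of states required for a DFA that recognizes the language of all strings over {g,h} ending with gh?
By Myhill–Nerode, count the distinguishable equivalence classes: 3 classes — one per longest suffix of the input that is a prefix of 'gh' (lengths 0 through 2); only the length-2 class is accepting.
3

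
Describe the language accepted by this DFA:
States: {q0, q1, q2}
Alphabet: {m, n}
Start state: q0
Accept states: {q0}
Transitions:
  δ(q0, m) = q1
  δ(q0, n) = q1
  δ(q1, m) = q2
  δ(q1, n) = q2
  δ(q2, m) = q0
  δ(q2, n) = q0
Testing a few strings:
  'nmn' → accept
  'mmn' → accept
  'm' → reject
  'nnm' → accept
State roles: q0=length ≡ 0 (mod 3); q1=length ≡ 1 (mod 3); q2=length ≡ 2 (mod 3)
All strings over {m,n} whose length is a multiple of 3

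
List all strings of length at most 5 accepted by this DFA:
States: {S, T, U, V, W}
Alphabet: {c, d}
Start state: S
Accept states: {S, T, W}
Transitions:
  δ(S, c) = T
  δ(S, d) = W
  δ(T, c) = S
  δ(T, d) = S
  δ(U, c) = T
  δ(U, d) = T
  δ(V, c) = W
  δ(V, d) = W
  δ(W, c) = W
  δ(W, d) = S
ε, c, d, cc, cd, dc, dd, ccc, ccd, cdc, cdd, dcc, dcd, ddc, ddd, cccc, cccd, ccdc, ccdd, cdcc, cdcd, cddc, cddd, dccc, dccd, dcdc, dcdd, ddcc, ddcd, dddc, dddd, ccccc, ccccd, cccdc, cccdd, ccdcc, ccdcd, ccddc, ccddd, cdccc, cdccd, cdcdc, cdcdd, cddcc, cddcd, cdddc, cdddd, dcccc, dcccd, dccdc, dccdd, dcdcc, dcdcd, dcddc, dcddd, ddccc, ddccd, ddcdc, ddcdd, dddcc, dddcd, ddddc, ddddd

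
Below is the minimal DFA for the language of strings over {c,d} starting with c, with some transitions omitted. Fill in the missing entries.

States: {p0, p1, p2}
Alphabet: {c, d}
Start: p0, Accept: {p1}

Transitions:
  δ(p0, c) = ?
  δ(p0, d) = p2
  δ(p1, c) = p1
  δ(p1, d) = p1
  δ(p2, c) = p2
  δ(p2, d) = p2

From the language and accept set, identify what each state tracks — p0: no input read; p1: started with c; p2: started with d (dead).
Each missing δ(q, a) is the state matching the new tracked value after reading a.
δ(p0, c) = p1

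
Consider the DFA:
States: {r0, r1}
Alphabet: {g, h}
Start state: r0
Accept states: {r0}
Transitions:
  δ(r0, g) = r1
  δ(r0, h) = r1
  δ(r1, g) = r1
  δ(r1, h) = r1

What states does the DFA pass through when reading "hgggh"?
read 'h': r0 → r1
  read 'g': r1 → r1
  read 'g': r1 → r1
  read 'g': r1 → r1
  read 'h': r1 → r1
r0 -> r1 -> r1 -> r1 -> r1 -> r1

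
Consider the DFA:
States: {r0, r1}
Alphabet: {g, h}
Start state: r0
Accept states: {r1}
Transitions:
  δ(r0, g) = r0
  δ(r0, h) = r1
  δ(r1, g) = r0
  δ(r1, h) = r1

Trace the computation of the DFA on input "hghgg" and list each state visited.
read 'h': r0 → r1
  read 'g': r1 → r0
  read 'h': r0 → r1
  read 'g': r1 → r0
  read 'g': r0 → r0
r0 -> r1 -> r0 -> r1 -> r0 -> r0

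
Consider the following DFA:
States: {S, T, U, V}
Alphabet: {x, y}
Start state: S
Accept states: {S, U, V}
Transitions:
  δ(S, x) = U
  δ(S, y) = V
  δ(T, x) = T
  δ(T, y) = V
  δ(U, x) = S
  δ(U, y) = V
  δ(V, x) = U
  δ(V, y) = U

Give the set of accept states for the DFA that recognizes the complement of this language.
Complement accept states = All states \ Original accept states
= {S, T, U, V} \ {S, U, V}
{T}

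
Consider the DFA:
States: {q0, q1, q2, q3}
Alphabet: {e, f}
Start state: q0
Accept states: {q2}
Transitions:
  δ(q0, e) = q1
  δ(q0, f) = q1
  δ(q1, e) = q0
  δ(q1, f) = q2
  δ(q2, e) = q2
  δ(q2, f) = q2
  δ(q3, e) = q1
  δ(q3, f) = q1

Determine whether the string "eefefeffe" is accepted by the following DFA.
Processing string "eefefeffe":
  q0 --e--> q1
  q1 --e--> q0
  q0 --f--> q1
  q1 --e--> q0
  q0 --f--> q1
  q1 --e--> q0
  q0 --f--> q1
  q1 --f--> q2
  q2 --e--> q2
Final state: q2
Accept states: {q2}
Yes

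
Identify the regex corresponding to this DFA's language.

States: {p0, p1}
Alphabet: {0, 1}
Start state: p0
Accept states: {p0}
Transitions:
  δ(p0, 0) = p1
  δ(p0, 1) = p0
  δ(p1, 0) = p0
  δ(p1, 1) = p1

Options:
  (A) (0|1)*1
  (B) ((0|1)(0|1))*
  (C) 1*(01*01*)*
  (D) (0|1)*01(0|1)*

Check each option against the DFA on short strings; one disagreement eliminates an option:
  (A) (0|1)*1: on ε the DFA stays in p0 and accepts (p0 ∈ Accept), but the regex does not match it → eliminate
  (B) ((0|1)(0|1))*: on '1' the DFA goes p0 → p0 and accepts (p0 ∈ Accept), but the regex does not match it → eliminate
  (C) 1*(01*01*)*: agrees with the DFA on every string of length ≤ 6
  (D) (0|1)*01(0|1)*: on ε the DFA stays in p0 and accepts (p0 ∈ Accept), but the regex does not match it → eliminate
Only (C) is consistent with the DFA.
(C) 1*(01*01*)*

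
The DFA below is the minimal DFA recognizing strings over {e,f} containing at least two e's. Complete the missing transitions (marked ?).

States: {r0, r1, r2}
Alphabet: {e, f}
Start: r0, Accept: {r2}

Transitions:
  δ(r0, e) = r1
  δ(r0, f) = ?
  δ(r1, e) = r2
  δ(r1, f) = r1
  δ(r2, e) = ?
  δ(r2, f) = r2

From the language and accept set, identify what each state tracks — r0: zero e's seen; r1: one e seen; r2: ≥ two e's seen.
Each missing δ(q, a) is the state matching the new tracked value after reading a.
δ(r0, f) = r0; δ(r2, e) = r2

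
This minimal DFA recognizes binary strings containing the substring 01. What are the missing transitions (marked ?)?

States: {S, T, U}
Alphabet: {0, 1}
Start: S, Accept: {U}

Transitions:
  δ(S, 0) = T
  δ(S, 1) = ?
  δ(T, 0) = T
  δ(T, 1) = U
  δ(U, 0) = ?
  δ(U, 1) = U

From the language and accept set, identify what each state tracks — S: no 0 seen yet; T: seen a 0, waiting for 1; U: substring 01 seen.
Each missing δ(q, a) is the state matching the new tracked value after reading a.
δ(S, 1) = S; δ(U, 0) = U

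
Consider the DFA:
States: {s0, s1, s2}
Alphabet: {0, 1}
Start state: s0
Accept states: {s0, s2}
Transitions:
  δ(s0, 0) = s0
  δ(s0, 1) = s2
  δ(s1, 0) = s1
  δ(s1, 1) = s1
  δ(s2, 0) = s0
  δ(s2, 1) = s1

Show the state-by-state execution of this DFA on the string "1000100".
read '1': s0 → s2
  read '0': s2 → s0
  read '0': s0 → s0
  read '0': s0 → s0
  read '1': s0 → s2
  read '0': s2 → s0
  read '0': s0 → s0
s0 -> s2 -> s0 -> s0 -> s0 -> s2 -> s0 -> s0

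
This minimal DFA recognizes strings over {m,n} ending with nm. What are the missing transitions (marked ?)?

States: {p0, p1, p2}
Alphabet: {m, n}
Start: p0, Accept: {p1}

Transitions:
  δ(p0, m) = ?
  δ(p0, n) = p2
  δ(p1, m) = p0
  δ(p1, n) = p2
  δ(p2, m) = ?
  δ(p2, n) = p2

From the language and accept set, identify what each state tracks — p0: no suffix match; p1: suffix is nm; p2: one trailing n.
Each missing δ(q, a) is the state matching the new tracked value after reading a.
δ(p0, m) = p0; δ(p2, m) = p1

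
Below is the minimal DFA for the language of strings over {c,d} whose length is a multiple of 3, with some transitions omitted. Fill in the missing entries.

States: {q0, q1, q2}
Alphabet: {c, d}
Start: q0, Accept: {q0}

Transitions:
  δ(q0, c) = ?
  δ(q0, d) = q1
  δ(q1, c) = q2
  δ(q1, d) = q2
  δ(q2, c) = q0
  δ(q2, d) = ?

From the language and accept set, identify what each state tracks — q0: length ≡ 0 (mod 3); q1: length ≡ 1 (mod 3); q2: length ≡ 2 (mod 3).
Each missing δ(q, a) is the state matching the new tracked value after reading a.
δ(q0, c) = q1; δ(q2, d) = q0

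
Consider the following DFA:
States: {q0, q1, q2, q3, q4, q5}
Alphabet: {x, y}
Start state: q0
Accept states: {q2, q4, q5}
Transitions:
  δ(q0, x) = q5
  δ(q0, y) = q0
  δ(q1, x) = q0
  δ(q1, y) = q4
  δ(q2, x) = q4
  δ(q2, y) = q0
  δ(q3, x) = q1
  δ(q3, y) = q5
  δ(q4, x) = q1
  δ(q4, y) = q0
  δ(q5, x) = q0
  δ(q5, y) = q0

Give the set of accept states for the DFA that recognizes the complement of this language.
Complement accept states = All states \ Original accept states
= {q0, q1, q2, q3, q4, q5} \ {q2, q4, q5}
{q0, q1, q3}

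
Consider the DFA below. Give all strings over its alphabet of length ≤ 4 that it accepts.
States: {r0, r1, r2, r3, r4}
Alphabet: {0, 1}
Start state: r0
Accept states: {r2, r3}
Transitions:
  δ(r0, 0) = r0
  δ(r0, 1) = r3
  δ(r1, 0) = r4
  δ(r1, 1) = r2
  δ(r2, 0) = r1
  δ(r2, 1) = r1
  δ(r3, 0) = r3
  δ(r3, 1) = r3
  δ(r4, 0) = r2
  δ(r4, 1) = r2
1, 01, 10, 11, 001, 010, 011, 100, 101, 110, 111, 0001, 0010, 0011, 0100, 0101, 0110, 0111, 1000, 1001, 1010, 1011, 1100, 1101, 1110, 1111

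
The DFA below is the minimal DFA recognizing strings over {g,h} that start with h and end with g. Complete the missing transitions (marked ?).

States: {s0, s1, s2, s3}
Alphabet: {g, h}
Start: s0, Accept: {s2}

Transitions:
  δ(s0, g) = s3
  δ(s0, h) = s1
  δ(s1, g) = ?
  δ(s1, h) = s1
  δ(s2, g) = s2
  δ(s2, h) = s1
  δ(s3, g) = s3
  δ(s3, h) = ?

From the language and accept set, identify what each state tracks — s0: no input read; s1: started with h, last symbol h; s2: started with h, last symbol g; s3: started with g (dead).
Each missing δ(q, a) is the state matching the new tracked value after reading a.
δ(s1, g) = s2; δ(s3, h) = s3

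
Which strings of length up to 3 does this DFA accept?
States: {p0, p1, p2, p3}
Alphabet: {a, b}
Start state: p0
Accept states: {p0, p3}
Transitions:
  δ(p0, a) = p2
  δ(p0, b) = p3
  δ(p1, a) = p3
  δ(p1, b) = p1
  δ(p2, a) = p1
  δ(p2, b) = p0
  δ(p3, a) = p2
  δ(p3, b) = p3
ε, b, ab, bb, aaa, abb, bab, bbb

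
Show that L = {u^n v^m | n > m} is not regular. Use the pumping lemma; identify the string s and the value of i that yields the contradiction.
Assume L is regular with pumping length p. Idea: pumping down the u-block drops the u-count to at most the v-count.
Choose s = u^(p+1) v^p ∈ L (|s| = 2p+1 ≥ p). By the pumping lemma, s = xyz with |xy| ≤ p, |y| > 0, so y = u^k with k ≥ 1. Take i = 0: xz = u^(p+1−k) v^p. Since k ≥ 1, p+1−k ≤ p, so the number of u's is no longer strictly greater than the number of v's, hence xz ∉ L.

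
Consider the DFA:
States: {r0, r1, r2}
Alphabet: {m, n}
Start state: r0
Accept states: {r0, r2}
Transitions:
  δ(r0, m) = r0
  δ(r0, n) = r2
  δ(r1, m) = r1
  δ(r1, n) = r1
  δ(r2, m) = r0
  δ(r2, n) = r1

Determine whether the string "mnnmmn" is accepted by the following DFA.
Processing string "mnnmmn":
  r0 --m--> r0
  r0 --n--> r2
  r2 --n--> r1
  r1 --m--> r1
  r1 --m--> r1
  r1 --n--> r1
Final state: r1
Accept states: {r0, r2}
No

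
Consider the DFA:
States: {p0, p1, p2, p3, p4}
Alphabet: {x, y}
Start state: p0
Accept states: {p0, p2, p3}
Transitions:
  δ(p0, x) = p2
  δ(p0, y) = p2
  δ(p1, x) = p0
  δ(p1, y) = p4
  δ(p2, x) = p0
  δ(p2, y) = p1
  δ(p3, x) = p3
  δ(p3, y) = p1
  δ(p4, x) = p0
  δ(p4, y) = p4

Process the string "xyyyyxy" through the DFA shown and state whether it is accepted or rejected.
Processing string "xyyyyxy":
  p0 --x--> p2
  p2 --y--> p1
  p1 --y--> p4
  p4 --y--> p4
  p4 --y--> p4
  p4 --x--> p0
  p0 --y--> p2
Final state: p2
Accept states: {p0, p2, p3}
Yes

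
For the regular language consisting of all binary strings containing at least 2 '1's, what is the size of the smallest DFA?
By Myhill–Nerode, count the distinguishable equivalence classes: 3 classes — having seen 0, 1, or ≥2 copies of '1'; any two classes i < j (j ≤ 2) are distinguished by the string 1^(2−j), which takes class j to 2 copies (accepted) but leaves class i below 2 (rejected).
3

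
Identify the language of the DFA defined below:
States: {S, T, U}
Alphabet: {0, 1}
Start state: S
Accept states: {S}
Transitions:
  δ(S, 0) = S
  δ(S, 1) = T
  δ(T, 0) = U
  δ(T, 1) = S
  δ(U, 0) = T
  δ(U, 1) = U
Testing a few strings:
  '011' → accept
  '101' → reject
  '1' → reject
  '001' → reject
State roles: S=value ≡ 0 (mod 3); T=value ≡ 1 (mod 3); U=value ≡ 2 (mod 3)
All binary strings representing a multiple of 3 (read in base 2; leading zeros allowed and ε counts as 0)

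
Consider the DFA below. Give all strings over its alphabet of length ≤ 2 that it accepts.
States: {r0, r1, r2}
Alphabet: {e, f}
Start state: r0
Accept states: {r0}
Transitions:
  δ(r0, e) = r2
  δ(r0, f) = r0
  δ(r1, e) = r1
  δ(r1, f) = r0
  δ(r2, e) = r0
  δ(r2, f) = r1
ε, f, ee, ff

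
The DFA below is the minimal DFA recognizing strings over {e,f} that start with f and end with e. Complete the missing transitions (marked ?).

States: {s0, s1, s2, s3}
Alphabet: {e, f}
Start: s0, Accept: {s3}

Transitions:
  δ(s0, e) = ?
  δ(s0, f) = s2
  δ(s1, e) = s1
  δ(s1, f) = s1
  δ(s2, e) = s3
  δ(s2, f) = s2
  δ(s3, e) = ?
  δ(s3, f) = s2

From the language and accept set, identify what each state tracks — s0: no input read; s1: started with e (dead); s2: started with f, last symbol f; s3: started with f, last symbol e.
Each missing δ(q, a) is the state matching the new tracked value after reading a.
δ(s0, e) = s1; δ(s3, e) = s3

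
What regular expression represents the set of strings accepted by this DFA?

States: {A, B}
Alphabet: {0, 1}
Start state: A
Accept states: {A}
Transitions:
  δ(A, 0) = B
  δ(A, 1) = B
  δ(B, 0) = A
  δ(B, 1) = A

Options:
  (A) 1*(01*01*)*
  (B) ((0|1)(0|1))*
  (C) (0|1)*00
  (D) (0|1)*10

Check each option against the DFA on short strings; one disagreement eliminates an option:
  (A) 1*(01*01*)*: on '1' the DFA goes A → B and rejects (B ∉ Accept), but the regex matches it → eliminate
  (B) ((0|1)(0|1))*: agrees with the DFA on every string of length ≤ 6
  (C) (0|1)*00: on ε the DFA stays in A and accepts (A ∈ Accept), but the regex does not match it → eliminate
  (D) (0|1)*10: on ε the DFA stays in A and accepts (A ∈ Accept), but the regex does not match it → eliminate
Only (B) is consistent with the DFA.
(B) ((0|1)(0|1))*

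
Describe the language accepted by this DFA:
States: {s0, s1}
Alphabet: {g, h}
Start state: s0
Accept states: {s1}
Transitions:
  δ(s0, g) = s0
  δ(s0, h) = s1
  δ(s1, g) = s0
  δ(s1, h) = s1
Testing a few strings:
  'ggg' → reject
  'h' → accept
  'ghh' → accept
  'hgg' → reject
State roles: s0=last symbol not h; s1=last symbol is h
All strings over {g,h} ending with h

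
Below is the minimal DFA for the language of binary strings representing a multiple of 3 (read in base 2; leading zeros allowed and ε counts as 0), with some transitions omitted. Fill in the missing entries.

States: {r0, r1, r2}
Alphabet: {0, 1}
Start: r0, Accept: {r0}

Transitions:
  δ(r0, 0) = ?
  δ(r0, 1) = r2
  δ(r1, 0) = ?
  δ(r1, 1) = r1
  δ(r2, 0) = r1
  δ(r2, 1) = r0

From the language and accept set, identify what each state tracks — r0: value ≡ 0 (mod 3); r1: value ≡ 2 (mod 3); r2: value ≡ 1 (mod 3).
Each missing δ(q, a) is the state matching the new tracked value after reading a.
δ(r0, 0) = r0; δ(r1, 0) = r2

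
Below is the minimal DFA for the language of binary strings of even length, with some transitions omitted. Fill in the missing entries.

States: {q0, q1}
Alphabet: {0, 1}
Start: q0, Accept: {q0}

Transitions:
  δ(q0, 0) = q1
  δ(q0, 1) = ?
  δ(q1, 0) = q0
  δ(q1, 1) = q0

From the language and accept set, identify what each state tracks — q0: even length so far; q1: odd length so far.
Each missing δ(q, a) is the state matching the new tracked value after reading a.
δ(q0, 1) = q1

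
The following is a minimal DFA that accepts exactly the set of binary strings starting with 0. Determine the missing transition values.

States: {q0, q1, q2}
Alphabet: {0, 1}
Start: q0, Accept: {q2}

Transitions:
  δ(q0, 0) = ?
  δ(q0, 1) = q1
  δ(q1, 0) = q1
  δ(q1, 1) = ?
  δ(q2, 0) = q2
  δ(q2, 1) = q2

From the language and accept set, identify what each state tracks — q0: no input read; q1: started with 1 (dead); q2: started with 0.
Each missing δ(q, a) is the state matching the new tracked value after reading a.
δ(q0, 0) = q2; δ(q1, 1) = q1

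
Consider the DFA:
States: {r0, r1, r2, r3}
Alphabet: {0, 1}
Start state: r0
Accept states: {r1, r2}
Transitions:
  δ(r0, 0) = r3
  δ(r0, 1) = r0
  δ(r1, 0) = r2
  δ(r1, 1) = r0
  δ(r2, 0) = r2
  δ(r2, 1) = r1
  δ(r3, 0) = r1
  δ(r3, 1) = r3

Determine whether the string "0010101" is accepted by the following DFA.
Processing string "0010101":
  r0 --0--> r3
  r3 --0--> r1
  r1 --1--> r0
  r0 --0--> r3
  r3 --1--> r3
  r3 --0--> r1
  r1 --1--> r0
Final state: r0
Accept states: {r1, r2}
No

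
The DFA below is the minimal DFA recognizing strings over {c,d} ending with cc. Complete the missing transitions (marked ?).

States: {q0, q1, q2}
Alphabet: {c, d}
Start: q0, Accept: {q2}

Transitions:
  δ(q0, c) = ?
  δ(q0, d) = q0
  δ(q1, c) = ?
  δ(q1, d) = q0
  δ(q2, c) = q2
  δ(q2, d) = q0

From the language and accept set, identify what each state tracks — q0: last symbol not c; q1: one trailing c; q2: two trailing c's.
Each missing δ(q, a) is the state matching the new tracked value after reading a.
δ(q0, c) = q1; δ(q1, c) = q2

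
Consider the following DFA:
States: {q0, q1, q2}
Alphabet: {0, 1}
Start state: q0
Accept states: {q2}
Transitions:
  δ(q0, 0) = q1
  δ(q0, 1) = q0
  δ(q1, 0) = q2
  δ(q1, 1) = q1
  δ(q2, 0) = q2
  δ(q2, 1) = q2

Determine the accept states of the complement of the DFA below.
Complement accept states = All states \ Original accept states
= {q0, q1, q2} \ {q2}
{q0, q1}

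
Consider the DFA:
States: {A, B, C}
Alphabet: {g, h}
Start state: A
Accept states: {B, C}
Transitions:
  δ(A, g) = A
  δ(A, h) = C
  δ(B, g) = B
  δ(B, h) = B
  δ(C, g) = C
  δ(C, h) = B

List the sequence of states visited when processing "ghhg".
read 'g': A → A
  read 'h': A → C
  read 'h': C → B
  read 'g': B → B
A -> A -> C -> B -> B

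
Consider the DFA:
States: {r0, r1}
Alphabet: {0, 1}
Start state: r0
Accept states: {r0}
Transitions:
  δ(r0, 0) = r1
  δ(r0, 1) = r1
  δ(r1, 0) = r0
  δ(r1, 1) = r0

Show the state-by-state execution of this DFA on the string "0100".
read '0': r0 → r1
  read '1': r1 → r0
  read '0': r0 → r1
  read '0': r1 → r0
r0 -> r1 -> r0 -> r1 -> r0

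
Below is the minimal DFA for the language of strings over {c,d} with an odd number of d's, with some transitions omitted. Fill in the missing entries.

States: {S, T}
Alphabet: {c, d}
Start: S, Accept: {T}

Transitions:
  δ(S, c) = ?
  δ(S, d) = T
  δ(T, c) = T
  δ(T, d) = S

From the language and accept set, identify what each state tracks — S: even number of d's so far; T: odd number of d's so far.
Each missing δ(q, a) is the state matching the new tracked value after reading a.
δ(S, c) = S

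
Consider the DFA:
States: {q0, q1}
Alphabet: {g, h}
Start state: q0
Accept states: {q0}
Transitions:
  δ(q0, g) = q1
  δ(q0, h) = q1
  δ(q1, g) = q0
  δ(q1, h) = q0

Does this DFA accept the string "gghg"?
Processing string "gghg":
  q0 --g--> q1
  q1 --g--> q0
  q0 --h--> q1
  q1 --g--> q0
Final state: q0
Accept states: {q0}
Yes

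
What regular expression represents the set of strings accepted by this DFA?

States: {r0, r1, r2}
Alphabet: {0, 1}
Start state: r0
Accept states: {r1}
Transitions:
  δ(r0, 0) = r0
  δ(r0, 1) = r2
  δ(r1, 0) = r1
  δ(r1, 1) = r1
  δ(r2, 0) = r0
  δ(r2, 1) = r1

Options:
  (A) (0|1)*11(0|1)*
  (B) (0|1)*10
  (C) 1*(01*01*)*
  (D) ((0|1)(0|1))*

Check each option against the DFA on short strings; one disagreement eliminates an option:
  (A) (0|1)*11(0|1)*: agrees with the DFA on every string of length ≤ 6
  (B) (0|1)*10: on '10' the DFA goes r0 → r2 → r0 and rejects (r0 ∉ Accept), but the regex matches it → eliminate
  (C) 1*(01*01*)*: on ε the DFA stays in r0 and rejects (r0 ∉ Accept), but the regex matches it → eliminate
  (D) ((0|1)(0|1))*: on ε the DFA stays in r0 and rejects (r0 ∉ Accept), but the regex matches it → eliminate
Only (A) is consistent with the DFA.
(A) (0|1)*11(0|1)*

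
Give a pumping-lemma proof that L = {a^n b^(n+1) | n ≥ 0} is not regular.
Assume L is regular with pumping length p. Idea: pumping the a-block breaks the fixed offset of 1.
Choose s = a^p b^(p+1) ∈ L. By the pumping lemma, s = xyz with |xy| ≤ p, |y| > 0, so y = a^k with k ≥ 1. Then xy²z = a^(p+k) b^(p+1). For this to be in L we would need p+1 = (p+k)+1, i.e. k = 0, contradicting k ≥ 1. So xy²z ∉ L.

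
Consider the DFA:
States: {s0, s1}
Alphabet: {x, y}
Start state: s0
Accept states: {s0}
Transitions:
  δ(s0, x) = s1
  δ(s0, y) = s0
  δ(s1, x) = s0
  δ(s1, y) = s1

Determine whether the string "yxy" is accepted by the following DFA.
Processing string "yxy":
  s0 --y--> s0
  s0 --x--> s1
  s1 --y--> s1
Final state: s1
Accept states: {s0}
No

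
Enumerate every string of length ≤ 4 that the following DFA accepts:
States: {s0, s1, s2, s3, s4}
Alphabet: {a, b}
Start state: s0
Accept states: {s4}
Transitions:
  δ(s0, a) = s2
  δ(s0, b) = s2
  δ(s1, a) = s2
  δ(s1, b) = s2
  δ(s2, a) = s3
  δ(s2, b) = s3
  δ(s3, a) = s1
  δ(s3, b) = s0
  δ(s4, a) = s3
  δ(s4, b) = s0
None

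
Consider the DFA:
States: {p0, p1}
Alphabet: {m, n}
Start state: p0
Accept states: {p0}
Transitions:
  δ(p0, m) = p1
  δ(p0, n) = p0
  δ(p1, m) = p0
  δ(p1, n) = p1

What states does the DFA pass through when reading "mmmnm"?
read 'm': p0 → p1
  read 'm': p1 → p0
  read 'm': p0 → p1
  read 'n': p1 → p1
  read 'm': p1 → p0
p0 -> p1 -> p0 -> p1 -> p1 -> p0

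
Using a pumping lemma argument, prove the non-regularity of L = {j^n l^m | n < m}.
Assume L is regular with pumping length p. Idea: pumping up the j-block makes the j-count reach the l-count.
Choose s = j^p l^(p+1) ∈ L. By the pumping lemma, s = xyz with |xy| ≤ p, |y| > 0, so y = j^k with k ≥ 1. Then xy²z = j^(p+k) l^(p+1). Since p+k ≥ p+1, the number of j's is no longer strictly less than the number of l's, so xy²z ∉ L.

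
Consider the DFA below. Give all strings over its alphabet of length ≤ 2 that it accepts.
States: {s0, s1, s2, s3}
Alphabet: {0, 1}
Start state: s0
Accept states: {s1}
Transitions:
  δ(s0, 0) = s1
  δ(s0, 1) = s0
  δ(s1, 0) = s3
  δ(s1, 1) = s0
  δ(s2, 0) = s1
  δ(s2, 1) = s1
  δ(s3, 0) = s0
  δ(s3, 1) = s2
0, 10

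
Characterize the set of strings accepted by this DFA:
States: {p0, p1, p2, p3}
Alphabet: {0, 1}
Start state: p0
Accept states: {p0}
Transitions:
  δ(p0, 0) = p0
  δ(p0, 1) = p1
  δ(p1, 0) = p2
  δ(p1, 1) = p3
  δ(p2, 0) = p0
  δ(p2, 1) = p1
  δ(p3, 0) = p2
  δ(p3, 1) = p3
Testing a few strings:
  '0' → accept
  '0111' → reject
  '010' → reject
  '10' → reject
State roles: p0=value ≡ 0 (mod 4); p1=value ≡ 1 (mod 4); p2=value ≡ 2 (mod 4); p3=value ≡ 3 (mod 4)
All binary strings representing a multiple of 4 (read in base 2; leading zeros allowed and ε counts as 0)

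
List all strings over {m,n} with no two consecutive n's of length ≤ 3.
ε, m, n, mm, mn, nm, mmm, mmn, mnm, nmm, nmn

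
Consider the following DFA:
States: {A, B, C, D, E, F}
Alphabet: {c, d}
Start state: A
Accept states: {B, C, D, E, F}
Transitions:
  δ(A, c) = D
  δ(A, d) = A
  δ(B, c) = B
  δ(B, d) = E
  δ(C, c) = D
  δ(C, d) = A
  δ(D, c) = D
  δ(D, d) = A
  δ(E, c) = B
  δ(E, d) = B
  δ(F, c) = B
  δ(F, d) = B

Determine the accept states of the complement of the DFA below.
Complement accept states = All states \ Original accept states
= {A, B, C, D, E, F} \ {B, C, D, E, F}
{A}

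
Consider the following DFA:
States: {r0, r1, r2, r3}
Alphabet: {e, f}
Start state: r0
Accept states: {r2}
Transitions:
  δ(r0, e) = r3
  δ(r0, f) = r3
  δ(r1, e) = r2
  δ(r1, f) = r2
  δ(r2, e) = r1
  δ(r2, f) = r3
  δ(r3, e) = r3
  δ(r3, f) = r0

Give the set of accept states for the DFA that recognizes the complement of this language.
Complement accept states = All states \ Original accept states
= {r0, r1, r2, r3} \ {r2}
{r0, r1, r3}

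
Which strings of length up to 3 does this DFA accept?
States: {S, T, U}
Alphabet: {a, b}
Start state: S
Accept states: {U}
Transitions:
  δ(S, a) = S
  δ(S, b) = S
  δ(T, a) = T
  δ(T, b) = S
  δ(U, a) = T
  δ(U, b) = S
None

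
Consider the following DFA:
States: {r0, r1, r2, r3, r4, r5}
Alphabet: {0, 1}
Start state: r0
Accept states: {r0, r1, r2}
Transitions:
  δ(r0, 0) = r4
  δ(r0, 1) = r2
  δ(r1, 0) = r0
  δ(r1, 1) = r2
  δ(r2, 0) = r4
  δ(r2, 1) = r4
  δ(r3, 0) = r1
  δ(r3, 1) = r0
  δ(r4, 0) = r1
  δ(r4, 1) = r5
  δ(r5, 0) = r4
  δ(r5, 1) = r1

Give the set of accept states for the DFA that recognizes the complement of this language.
Complement accept states = All states \ Original accept states
= {r0, r1, r2, r3, r4, r5} \ {r0, r1, r2}
{r3, r4, r5}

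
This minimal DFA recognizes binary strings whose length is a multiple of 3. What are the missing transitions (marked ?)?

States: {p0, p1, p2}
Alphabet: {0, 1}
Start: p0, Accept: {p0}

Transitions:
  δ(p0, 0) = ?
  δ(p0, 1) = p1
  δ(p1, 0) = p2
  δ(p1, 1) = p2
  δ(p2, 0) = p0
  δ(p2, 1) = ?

From the language and accept set, identify what each state tracks — p0: length ≡ 0 (mod 3); p1: length ≡ 1 (mod 3); p2: length ≡ 2 (mod 3).
Each missing δ(q, a) is the state matching the new tracked value after reading a.
δ(p0, 0) = p1; δ(p2, 1) = p0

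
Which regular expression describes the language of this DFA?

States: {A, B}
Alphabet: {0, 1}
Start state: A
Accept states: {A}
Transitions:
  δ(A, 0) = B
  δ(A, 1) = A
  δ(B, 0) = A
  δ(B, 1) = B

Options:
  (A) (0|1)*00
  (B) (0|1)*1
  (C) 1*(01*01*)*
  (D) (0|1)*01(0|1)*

Check each option against the DFA on short strings; one disagreement eliminates an option:
  (A) (0|1)*00: on ε the DFA stays in A and accepts (A ∈ Accept), but the regex does not match it → eliminate
  (B) (0|1)*1: on ε the DFA stays in A and accepts (A ∈ Accept), but the regex does not match it → eliminate
  (C) 1*(01*01*)*: agrees with the DFA on every string of length ≤ 6
  (D) (0|1)*01(0|1)*: on ε the DFA stays in A and accepts (A ∈ Accept), but the regex does not match it → eliminate
Only (C) is consistent with the DFA.
(C) 1*(01*01*)*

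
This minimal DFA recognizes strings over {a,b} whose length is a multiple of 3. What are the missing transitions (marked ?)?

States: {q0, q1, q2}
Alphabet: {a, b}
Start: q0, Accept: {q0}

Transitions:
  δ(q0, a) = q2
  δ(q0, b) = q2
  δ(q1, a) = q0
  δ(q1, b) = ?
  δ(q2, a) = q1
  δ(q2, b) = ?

From the language and accept set, identify what each state tracks — q0: length ≡ 0 (mod 3); q1: length ≡ 2 (mod 3); q2: length ≡ 1 (mod 3).
Each missing δ(q, a) is the state matching the new tracked value after reading a.
δ(q1, b) = q0; δ(q2, b) = q1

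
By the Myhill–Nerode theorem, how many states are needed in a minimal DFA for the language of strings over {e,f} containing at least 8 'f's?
By Myhill–Nerode, count the distinguishable equivalence classes: 9 classes — having seen 0, 1, …, 7, or ≥8 copies of 'f'; any two classes i < j (j ≤ 8) are distinguished by the string f^(8−j), which takes class j to 8 copies (accepted) but leaves class i below 8 (rejected).
9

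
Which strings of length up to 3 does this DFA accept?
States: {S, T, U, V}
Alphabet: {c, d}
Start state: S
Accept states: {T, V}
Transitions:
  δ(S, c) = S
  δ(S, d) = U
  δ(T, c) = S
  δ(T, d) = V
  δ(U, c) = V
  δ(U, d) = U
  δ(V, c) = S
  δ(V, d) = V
dc, cdc, dcd, ddc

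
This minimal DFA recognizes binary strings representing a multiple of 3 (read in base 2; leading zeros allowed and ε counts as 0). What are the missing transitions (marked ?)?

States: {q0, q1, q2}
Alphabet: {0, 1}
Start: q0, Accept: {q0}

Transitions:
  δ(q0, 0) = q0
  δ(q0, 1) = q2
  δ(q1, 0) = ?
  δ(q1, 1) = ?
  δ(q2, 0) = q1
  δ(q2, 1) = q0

From the language and accept set, identify what each state tracks — q0: value ≡ 0 (mod 3); q1: value ≡ 2 (mod 3); q2: value ≡ 1 (mod 3).
Each missing δ(q, a) is the state matching the new tracked value after reading a.
δ(q1, 0) = q2; δ(q1, 1) = q1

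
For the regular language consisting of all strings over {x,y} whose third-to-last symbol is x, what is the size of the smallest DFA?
By Myhill–Nerode, count the distinguishable equivalence classes: 2^3 = 8 classes — the DFA must remember the last 3 symbols read; every pair of distinct length-3 suffixes is distinguishable by some continuation.
8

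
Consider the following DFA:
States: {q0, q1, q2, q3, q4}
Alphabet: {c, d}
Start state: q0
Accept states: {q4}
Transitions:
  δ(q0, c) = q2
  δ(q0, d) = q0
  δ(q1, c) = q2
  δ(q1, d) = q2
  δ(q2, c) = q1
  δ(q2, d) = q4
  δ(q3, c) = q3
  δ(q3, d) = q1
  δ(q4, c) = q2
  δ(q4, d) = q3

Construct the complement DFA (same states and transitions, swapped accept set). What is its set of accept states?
Complement accept states = All states \ Original accept states
= {q0, q1, q2, q3, q4} \ {q4}
{q0, q1, q2, q3}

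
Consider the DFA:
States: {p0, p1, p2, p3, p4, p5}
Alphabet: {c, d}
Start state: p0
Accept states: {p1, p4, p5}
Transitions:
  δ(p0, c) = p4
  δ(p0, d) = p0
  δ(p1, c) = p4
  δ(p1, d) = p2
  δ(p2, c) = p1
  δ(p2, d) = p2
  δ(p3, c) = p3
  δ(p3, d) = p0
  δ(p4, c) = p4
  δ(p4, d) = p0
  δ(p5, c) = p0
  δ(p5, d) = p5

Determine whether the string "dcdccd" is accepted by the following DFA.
Processing string "dcdccd":
  p0 --d--> p0
  p0 --c--> p4
  p4 --d--> p0
  p0 --c--> p4
  p4 --c--> p4
  p4 --d--> p0
Final state: p0
Accept states: {p1, p4, p5}
No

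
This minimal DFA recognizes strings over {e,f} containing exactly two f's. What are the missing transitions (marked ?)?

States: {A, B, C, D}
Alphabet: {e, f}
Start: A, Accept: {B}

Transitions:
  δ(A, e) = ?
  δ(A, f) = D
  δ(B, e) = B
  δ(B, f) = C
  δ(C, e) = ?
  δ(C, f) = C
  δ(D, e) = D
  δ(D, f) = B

From the language and accept set, identify what each state tracks — A: zero f's; B: two f's; C: ≥ three f's (dead); D: one f.
Each missing δ(q, a) is the state matching the new tracked value after reading a.
δ(A, e) = A; δ(C, e) = C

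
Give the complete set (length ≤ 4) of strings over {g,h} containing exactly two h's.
hh, ghh, hgh, hhg, gghh, ghgh, ghhg, hggh, hghg, hhgg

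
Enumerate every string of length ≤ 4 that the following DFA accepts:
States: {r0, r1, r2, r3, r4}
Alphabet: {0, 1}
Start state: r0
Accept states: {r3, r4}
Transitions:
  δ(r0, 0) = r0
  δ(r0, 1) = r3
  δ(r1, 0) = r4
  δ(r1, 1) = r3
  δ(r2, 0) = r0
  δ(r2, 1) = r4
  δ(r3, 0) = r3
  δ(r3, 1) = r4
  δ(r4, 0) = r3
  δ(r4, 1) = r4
1, 01, 10, 11, 001, 010, 011, 100, 101, 110, 111, 0001, 0010, 0011, 0100, 0101, 0110, 0111, 1000, 1001, 1010, 1011, 1100, 1101, 1110, 1111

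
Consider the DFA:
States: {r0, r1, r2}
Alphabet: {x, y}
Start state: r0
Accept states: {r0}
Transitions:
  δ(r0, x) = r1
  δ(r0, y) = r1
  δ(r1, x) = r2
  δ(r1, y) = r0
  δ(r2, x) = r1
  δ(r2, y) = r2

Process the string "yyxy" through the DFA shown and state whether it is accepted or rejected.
Processing string "yyxy":
  r0 --y--> r1
  r1 --y--> r0
  r0 --x--> r1
  r1 --y--> r0
Final state: r0
Accept states: {r0}
Yes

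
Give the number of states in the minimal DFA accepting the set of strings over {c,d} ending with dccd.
By Myhill–Nerode, count the distinguishable equivalence classes: 5 classes — one per longest suffix of the input that is a prefix of 'dccd' (lengths 0 through 4); only the length-4 class is accepting.
5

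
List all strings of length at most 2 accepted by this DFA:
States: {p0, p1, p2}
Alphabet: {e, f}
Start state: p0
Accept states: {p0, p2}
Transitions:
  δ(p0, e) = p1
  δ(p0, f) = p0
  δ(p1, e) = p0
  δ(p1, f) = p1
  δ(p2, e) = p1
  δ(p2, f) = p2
ε, f, ee, ff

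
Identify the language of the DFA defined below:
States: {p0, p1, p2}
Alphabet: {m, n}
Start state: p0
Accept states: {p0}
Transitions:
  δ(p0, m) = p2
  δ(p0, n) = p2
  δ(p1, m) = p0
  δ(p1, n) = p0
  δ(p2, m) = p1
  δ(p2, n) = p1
Testing a few strings:
  'mm' → reject
  'nn' → reject
  'nnm' → accept
  'mn' → reject
State roles: p0=length ≡ 0 (mod 3); p1=length ≡ 2 (mod 3); p2=length ≡ 1 (mod 3)
All strings over {m,n} whose length is a multiple of 3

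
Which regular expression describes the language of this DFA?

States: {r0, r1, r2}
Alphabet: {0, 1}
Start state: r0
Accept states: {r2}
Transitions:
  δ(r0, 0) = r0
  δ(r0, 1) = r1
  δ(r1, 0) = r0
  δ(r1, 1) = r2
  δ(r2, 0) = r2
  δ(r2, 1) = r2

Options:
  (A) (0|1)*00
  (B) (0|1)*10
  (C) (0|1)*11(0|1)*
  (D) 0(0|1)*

Check each option against the DFA on short strings; one disagreement eliminates an option:
  (A) (0|1)*00: on '00' the DFA goes r0 → r0 → r0 and rejects (r0 ∉ Accept), but the regex matches it → eliminate
  (B) (0|1)*10: on '10' the DFA goes r0 → r1 → r0 and rejects (r0 ∉ Accept), but the regex matches it → eliminate
  (C) (0|1)*11(0|1)*: agrees with the DFA on every string of length ≤ 6
  (D) 0(0|1)*: on '0' the DFA goes r0 → r0 and rejects (r0 ∉ Accept), but the regex matches it → eliminate
Only (C) is consistent with the DFA.
(C) (0|1)*11(0|1)*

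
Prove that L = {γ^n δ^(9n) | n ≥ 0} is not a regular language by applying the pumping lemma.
Assume L is regular with pumping length p. Idea: pumping the γ-block breaks the 1:9 ratio.
Choose s = γ^p δ^(9p) (length 10p ≥ p). By the pumping lemma, s = xyz with |xy| ≤ p, |y| > 0, so y = γ^k with k ≥ 1. Then xy²z = γ^(p+k) δ^(9p). For this to be in L we would need 9p = 9(p+k), i.e. 9k = 0, contradicting k ≥ 1. So xy²z ∉ L.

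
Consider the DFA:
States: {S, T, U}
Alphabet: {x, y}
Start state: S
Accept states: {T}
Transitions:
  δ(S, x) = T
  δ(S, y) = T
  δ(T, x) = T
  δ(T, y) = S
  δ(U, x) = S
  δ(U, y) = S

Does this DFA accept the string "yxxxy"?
Processing string "yxxxy":
  S --y--> T
  T --x--> T
  T --x--> T
  T --x--> T
  T --y--> S
Final state: S
Accept states: {T}
No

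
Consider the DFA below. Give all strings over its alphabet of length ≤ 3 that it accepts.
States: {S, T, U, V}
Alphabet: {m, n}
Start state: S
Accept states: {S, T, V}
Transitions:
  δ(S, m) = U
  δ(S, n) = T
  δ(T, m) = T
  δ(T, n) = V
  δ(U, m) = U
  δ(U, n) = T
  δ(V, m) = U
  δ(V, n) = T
ε, n, mn, nm, nn, mmn, mnm, mnn, nmm, nmn, nnn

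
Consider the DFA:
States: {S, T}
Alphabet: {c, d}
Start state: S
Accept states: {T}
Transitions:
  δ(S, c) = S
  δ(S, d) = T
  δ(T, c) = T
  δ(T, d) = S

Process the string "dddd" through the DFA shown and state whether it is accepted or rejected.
Processing string "dddd":
  S --d--> T
  T --d--> S
  S --d--> T
  T --d--> S
Final state: S
Accept states: {T}
No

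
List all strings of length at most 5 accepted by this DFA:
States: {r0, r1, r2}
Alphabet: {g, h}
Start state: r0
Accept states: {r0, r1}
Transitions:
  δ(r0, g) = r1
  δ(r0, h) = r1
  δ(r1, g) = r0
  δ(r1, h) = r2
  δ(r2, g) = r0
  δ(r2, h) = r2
ε, g, h, gg, hg, ggg, ggh, ghg, hgg, hgh, hhg, gggg, gghg, ghgg, ghgh, ghhg, hggg, hghg, hhgg, hhgh, hhhg, ggggg, ggggh, ggghg, gghgg, gghgh, gghhg, ghggg, ghghg, ghhgg, ghhgh, ghhhg, hgggg, hgggh, hgghg, hghgg, hghgh, hghhg, hhggg, hhghg, hhhgg, hhhgh, hhhhg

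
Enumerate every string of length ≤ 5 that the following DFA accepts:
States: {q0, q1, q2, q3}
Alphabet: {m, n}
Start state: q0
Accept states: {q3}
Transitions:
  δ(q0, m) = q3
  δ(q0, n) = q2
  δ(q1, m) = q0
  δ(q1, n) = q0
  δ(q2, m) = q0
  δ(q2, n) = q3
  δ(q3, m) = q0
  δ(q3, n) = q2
m, nn, mmm, mnn, nmm, mmnn, mnmm, nmnn, nnmm, nnnn, mmmmm, mmmnn, mmnmm, mnmnn, mnnmm, mnnnn, nmmmm, nmmnn, nmnmm, nnmnn, nnnmm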